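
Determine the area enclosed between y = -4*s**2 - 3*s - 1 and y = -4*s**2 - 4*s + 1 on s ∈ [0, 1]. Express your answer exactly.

On [0, 1], (-4*s**2 - 3*s - 1) - (-4*s**2 - 4*s + 1) = s - 2 is ≤ 0 throughout, so the area is a single integral of |s - 2|.
∫[0,1] (s - 2) ds = -3/2; the area of that piece is 3/2.

3/2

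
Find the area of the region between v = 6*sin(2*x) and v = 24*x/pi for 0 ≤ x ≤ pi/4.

3 - 3*pi/4

On [0, pi/4], (6*sin(2*x)) - (24*x/pi) = -24*x/pi + 6*sin(2*x) is ≥ 0 throughout, so the area is a single integral of |-24*x/pi + 6*sin(2*x)|.
∫[0,pi/4] (-24*x/pi + 6*sin(2*x)) dx = 3 - 3*pi/4.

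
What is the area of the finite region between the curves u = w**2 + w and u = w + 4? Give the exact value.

32/3

Both boundary curves give u as a function of w, so integrate with respect to w. Setting them equal: w**2 - 4 = 0, i.e. (w - 2)*(w + 2) = 0, so they meet at w = -2, 2.
For w in [-2, 2], u = w**2 + w is on the left; area = ∫[-2,2] (-(w**2 - 4)) dw = 32/3.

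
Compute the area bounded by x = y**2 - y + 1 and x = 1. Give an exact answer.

Both boundary curves give x as a function of y, so integrate with respect to y. Setting them equal: y**2 - y = 0, i.e. y*(y - 1) = 0, so they meet at y = 0, 1.
For y in [0, 1], x = y**2 - y + 1 is on the left; area = ∫[0,1] (-(y**2 - y)) dy = 1/6.

1/6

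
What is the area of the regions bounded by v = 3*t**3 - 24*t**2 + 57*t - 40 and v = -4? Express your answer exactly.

37/4

Set the curves equal: 3*t**3 - 24*t**2 + 57*t - 40 = -4, so 3*t**3 - 24*t**2 + 57*t - 36 = 0, which factors as 3*(t - 4)*(t - 3)*(t - 1) = 0. The curves meet at t = 1, 3, 4.
On [1, 3], v = 3*t**3 - 24*t**2 + 57*t - 40 is on top; that piece has area ∫[1,3] (3*t**3 - 24*t**2 + 57*t - 36) dt = 8.
On [3, 4], v = -4 is on top; that piece has area ∫[3,4] (-(3*t**3 - 24*t**2 + 57*t - 36)) dt = 5/4.
Total enclosed area = 8 + 5/4 = 37/4.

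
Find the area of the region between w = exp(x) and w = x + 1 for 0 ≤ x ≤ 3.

-17/2 + exp(3)

On [0, 3], (exp(x)) - (x + 1) = -x + exp(x) - 1 is ≥ 0 throughout, so the area is a single integral of |-x + exp(x) - 1|.
∫[0,3] (-x + exp(x) - 1) dx = -17/2 + exp(3).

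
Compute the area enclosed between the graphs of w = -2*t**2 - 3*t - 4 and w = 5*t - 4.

64/3

Set the curves equal: -2*t**2 - 3*t - 4 = 5*t - 4, so -2*t**2 - 8*t = 0, which factors as -2*t*(t + 4) = 0. The curves meet at t = -4, 0.
On [-4, 0], w = -2*t**2 - 3*t - 4 is on top; that piece has area ∫[-4,0] (-2*t**2 - 8*t) dt = 64/3.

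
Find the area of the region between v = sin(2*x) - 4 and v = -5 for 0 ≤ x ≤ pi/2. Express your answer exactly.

On [0, pi/2], (sin(2*x) - 4) - (-5) = sin(2*x) + 1 is ≥ 0 throughout, so the area is a single integral of |sin(2*x) + 1|.
∫[0,pi/2] (sin(2*x) + 1) dx = 1 + pi/2.

1 + pi/2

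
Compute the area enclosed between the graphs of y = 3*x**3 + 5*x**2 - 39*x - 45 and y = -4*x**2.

Set the curves equal: 3*x**3 + 5*x**2 - 39*x - 45 = -4*x**2, so 3*x**3 + 9*x**2 - 39*x - 45 = 0, which factors as 3*(x - 3)*(x + 1)*(x + 5) = 0. The curves meet at x = -5, -1, 3.
On [-5, -1], y = 3*x**3 + 5*x**2 - 39*x - 45 is on top; that piece has area ∫[-5,-1] (3*x**3 + 9*x**2 - 39*x - 45) dx = 192.
On [-1, 3], y = -4*x**2 is on top; that piece has area ∫[-1,3] (-(3*x**3 + 9*x**2 - 39*x - 45)) dx = 192.
Total enclosed area = 192 + 192 = 384.

384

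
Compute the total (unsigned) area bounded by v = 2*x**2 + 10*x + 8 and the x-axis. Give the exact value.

The curve meets the x-axis where 2*x**2 + 10*x + 8 = 0, i.e. 2*(x + 1)*(x + 4) = 0, at x = -4, -1.
On [-4, -1] the curve lies below the axis; ∫[-4,-1] (2*x**2 + 10*x + 8) dx = -9, giving area 9.

9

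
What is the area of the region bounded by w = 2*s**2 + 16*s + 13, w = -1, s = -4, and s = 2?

108

The difference (2*s**2 + 16*s + 13) - (-1) = 2*s**2 + 16*s + 14 changes sign at s = -1 inside [-4, 2], so split the integral there.
∫[-4,-1] (2*s**2 + 16*s + 14) ds = -36; the area of that piece is 36.
∫[-1,2] (2*s**2 + 16*s + 14) ds = 72.
Total area = 36 + 72 = 108.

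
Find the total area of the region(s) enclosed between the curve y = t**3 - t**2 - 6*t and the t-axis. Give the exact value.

253/12

The curve meets the t-axis where t**3 - t**2 - 6*t = 0, i.e. t*(t - 3)*(t + 2) = 0, at t = -2, 0, 3.
On [-2, 0] the curve lies above the axis; ∫[-2,0] (t**3 - t**2 - 6*t) dt = 16/3, giving area 16/3.
On [0, 3] the curve lies below the axis; ∫[0,3] (t**3 - t**2 - 6*t) dt = -63/4, giving area 63/4.
Total area = 16/3 + 63/4 = 253/12.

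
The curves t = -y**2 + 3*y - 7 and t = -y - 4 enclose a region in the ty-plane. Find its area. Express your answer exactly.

Both boundary curves give t as a function of y, so integrate with respect to y. Setting them equal: -y**2 + 4*y - 3 = 0, i.e. -(y - 3)*(y - 1) = 0, so they meet at y = 1, 3.
For y in [1, 3], t = -y**2 + 3*y - 7 is on the right; area = ∫[1,3] (-y**2 + 4*y - 3) dy = 4/3.

4/3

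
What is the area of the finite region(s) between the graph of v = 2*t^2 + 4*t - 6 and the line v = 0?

The curve meets the t-axis where 2*t^2 + 4*t - 6 = 0, i.e. 2*(t - 1)*(t + 3) = 0, at t = -3, 1.
On [-3, 1] the curve lies below the axis; ∫[-3,1] (2*t^2 + 4*t - 6) dt = -64/3, giving area 64/3.

64/3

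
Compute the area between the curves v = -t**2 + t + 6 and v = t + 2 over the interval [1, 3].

4

The difference (-t**2 + t + 6) - (t + 2) = -t**2 + 4 changes sign at t = 2 inside [1, 3], so split the integral there.
∫[1,2] (-t**2 + 4) dt = 5/3.
∫[2,3] (-t**2 + 4) dt = -7/3; the area of that piece is 7/3.
Total area = 5/3 + 7/3 = 4.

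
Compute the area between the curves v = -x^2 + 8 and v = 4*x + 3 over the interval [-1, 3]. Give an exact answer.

The difference (-x^2 + 8) - (4*x + 3) = -x^2 - 4*x + 5 changes sign at x = 1 inside [-1, 3], so split the integral there.
∫[-1,1] (-x^2 - 4*x + 5) dx = 28/3.
∫[1,3] (-x^2 - 4*x + 5) dx = -44/3; the area of that piece is 44/3.
Total area = 28/3 + 44/3 = 24.

24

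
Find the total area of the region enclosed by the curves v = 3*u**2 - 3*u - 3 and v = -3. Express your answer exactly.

Set the curves equal: 3*u**2 - 3*u - 3 = -3, so 3*u**2 - 3*u = 0, which factors as 3*u*(u - 1) = 0. The curves meet at u = 0, 1.
On [0, 1], v = -3 is on top; that piece has area ∫[0,1] (-(3*u**2 - 3*u)) du = 1/2.

1/2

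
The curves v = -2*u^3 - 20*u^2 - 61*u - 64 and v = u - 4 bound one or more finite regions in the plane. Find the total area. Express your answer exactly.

37/6

Set the curves equal: -2*u^3 - 20*u^2 - 61*u - 64 = u - 4, so -2*u^3 - 20*u^2 - 62*u - 60 = 0, which factors as -2*(u + 2)*(u + 3)*(u + 5) = 0. The curves meet at u = -5, -3, -2.
On [-5, -3], v = u - 4 is on top; that piece has area ∫[-5,-3] (-(-2*u^3 - 20*u^2 - 62*u - 60)) du = 16/3.
On [-3, -2], v = -2*u^3 - 20*u^2 - 61*u - 64 is on top; that piece has area ∫[-3,-2] (-2*u^3 - 20*u^2 - 62*u - 60) du = 5/6.
Total enclosed area = 16/3 + 5/6 = 37/6.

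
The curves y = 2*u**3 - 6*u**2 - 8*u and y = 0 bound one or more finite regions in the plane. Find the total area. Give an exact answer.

Set the curves equal: 2*u**3 - 6*u**2 - 8*u = 0, so 2*u**3 - 6*u**2 - 8*u = 0, which factors as 2*u*(u - 4)*(u + 1) = 0. The curves meet at u = -1, 0, 4.
On [-1, 0], y = 2*u**3 - 6*u**2 - 8*u is on top; that piece has area ∫[-1,0] (2*u**3 - 6*u**2 - 8*u) du = 3/2.
On [0, 4], y = 0 is on top; that piece has area ∫[0,4] (-(2*u**3 - 6*u**2 - 8*u)) du = 64.
Total enclosed area = 3/2 + 64 = 131/2.

131/2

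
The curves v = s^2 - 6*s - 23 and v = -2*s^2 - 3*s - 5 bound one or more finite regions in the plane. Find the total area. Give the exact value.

125/2

Set the curves equal: s^2 - 6*s - 23 = -2*s^2 - 3*s - 5, so 3*s^2 - 3*s - 18 = 0, which factors as 3*(s - 3)*(s + 2) = 0. The curves meet at s = -2, 3.
On [-2, 3], v = -2*s^2 - 3*s - 5 is on top; that piece has area ∫[-2,3] (-(3*s^2 - 3*s - 18)) ds = 125/2.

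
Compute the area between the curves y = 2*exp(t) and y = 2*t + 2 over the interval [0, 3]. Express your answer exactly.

-17 + 2*exp(3)

On [0, 3], (2*exp(t)) - (2*t + 2) = -2*t + 2*exp(t) - 2 is ≥ 0 throughout, so the area is a single integral of |-2*t + 2*exp(t) - 2|.
∫[0,3] (-2*t + 2*exp(t) - 2) dt = -17 + 2*exp(3).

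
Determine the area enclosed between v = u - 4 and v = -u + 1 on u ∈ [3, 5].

6

On [3, 5], (u - 4) - (-u + 1) = 2*u - 5 is ≥ 0 throughout, so the area is a single integral of |2*u - 5|.
∫[3,5] (2*u - 5) du = 6.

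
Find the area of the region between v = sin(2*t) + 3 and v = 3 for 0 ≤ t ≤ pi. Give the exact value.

2

The difference (sin(2*t) + 3) - (3) = sin(2*t) changes sign at t = pi/2 inside [0, pi], so split the integral there.
∫[0,pi/2] (sin(2*t)) dt = 1.
∫[pi/2,pi] (sin(2*t)) dt = -1; the area of that piece is 1.
Total area = 1 + 1 = 2.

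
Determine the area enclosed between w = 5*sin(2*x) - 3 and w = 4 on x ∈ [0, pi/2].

On [0, pi/2], (5*sin(2*x) - 3) - (4) = 5*sin(2*x) - 7 is ≤ 0 throughout, so the area is a single integral of |5*sin(2*x) - 7|.
∫[0,pi/2] (5*sin(2*x) - 7) dx = 5 - 7*pi/2; the area of that piece is -5 + 7*pi/2.

-5 + 7*pi/2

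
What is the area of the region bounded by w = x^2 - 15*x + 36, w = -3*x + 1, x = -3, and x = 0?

On [-3, 0], (x^2 - 15*x + 36) - (-3*x + 1) = x^2 - 12*x + 35 is ≥ 0 throughout, so the area is a single integral of |x^2 - 12*x + 35|.
∫[-3,0] (x^2 - 12*x + 35) dx = 168.

168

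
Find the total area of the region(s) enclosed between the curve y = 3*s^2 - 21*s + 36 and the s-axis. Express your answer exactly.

1/2

The curve meets the s-axis where 3*s^2 - 21*s + 36 = 0, i.e. 3*(s - 4)*(s - 3) = 0, at s = 3, 4.
On [3, 4] the curve lies below the axis; ∫[3,4] (3*s^2 - 21*s + 36) ds = -1/2, giving area 1/2.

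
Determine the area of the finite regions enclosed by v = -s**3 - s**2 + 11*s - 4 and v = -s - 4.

937/12

Set the curves equal: -s**3 - s**2 + 11*s - 4 = -s - 4, so -s**3 - s**2 + 12*s = 0, which factors as -s*(s - 3)*(s + 4) = 0. The curves meet at s = -4, 0, 3.
On [-4, 0], v = -s - 4 is on top; that piece has area ∫[-4,0] (-(-s**3 - s**2 + 12*s)) ds = 160/3.
On [0, 3], v = -s**3 - s**2 + 11*s - 4 is on top; that piece has area ∫[0,3] (-s**3 - s**2 + 12*s) ds = 99/4.
Total enclosed area = 160/3 + 99/4 = 937/12.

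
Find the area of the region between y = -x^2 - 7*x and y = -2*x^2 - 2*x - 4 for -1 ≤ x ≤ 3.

12

The difference (-x^2 - 7*x) - (-2*x^2 - 2*x - 4) = x^2 - 5*x + 4 changes sign at x = 1 inside [-1, 3], so split the integral there.
∫[-1,1] (x^2 - 5*x + 4) dx = 26/3.
∫[1,3] (x^2 - 5*x + 4) dx = -10/3; the area of that piece is 10/3.
Total area = 26/3 + 10/3 = 12.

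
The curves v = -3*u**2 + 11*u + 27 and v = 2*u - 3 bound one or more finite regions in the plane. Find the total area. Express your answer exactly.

343/2

Set the curves equal: -3*u**2 + 11*u + 27 = 2*u - 3, so -3*u**2 + 9*u + 30 = 0, which factors as -3*(u - 5)*(u + 2) = 0. The curves meet at u = -2, 5.
On [-2, 5], v = -3*u**2 + 11*u + 27 is on top; that piece has area ∫[-2,5] (-3*u**2 + 9*u + 30) du = 343/2.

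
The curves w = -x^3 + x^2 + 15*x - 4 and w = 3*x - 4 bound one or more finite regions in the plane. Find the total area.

Set the curves equal: -x^3 + x^2 + 15*x - 4 = 3*x - 4, so -x^3 + x^2 + 12*x = 0, which factors as -x*(x - 4)*(x + 3) = 0. The curves meet at x = -3, 0, 4.
On [-3, 0], w = 3*x - 4 is on top; that piece has area ∫[-3,0] (-(-x^3 + x^2 + 12*x)) dx = 99/4.
On [0, 4], w = -x^3 + x^2 + 15*x - 4 is on top; that piece has area ∫[0,4] (-x^3 + x^2 + 12*x) dx = 160/3.
Total enclosed area = 99/4 + 160/3 = 937/12.

937/12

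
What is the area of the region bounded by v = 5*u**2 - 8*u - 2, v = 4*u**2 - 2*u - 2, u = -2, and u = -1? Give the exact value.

34/3

On [-2, -1], (5*u**2 - 8*u - 2) - (4*u**2 - 2*u - 2) = u**2 - 6*u is ≥ 0 throughout, so the area is a single integral of |u**2 - 6*u|.
∫[-2,-1] (u**2 - 6*u) du = 34/3.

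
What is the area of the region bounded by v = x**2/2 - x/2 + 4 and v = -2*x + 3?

1/12

Set the curves equal: x**2/2 - x/2 + 4 = -2*x + 3, so x**2/2 + 3*x/2 + 1 = 0, which factors as (x + 1)*(x + 2)/2 = 0. The curves meet at x = -2, -1.
On [-2, -1], v = -2*x + 3 is on top; that piece has area ∫[-2,-1] (-(x**2/2 + 3*x/2 + 1)) dx = 1/12.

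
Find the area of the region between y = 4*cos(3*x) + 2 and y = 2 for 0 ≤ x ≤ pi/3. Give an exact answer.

The difference (4*cos(3*x) + 2) - (2) = 4*cos(3*x) changes sign at x = pi/6 inside [0, pi/3], so split the integral there.
∫[0,pi/6] (4*cos(3*x)) dx = 4/3.
∫[pi/6,pi/3] (4*cos(3*x)) dx = -4/3; the area of that piece is 4/3.
Total area = 4/3 + 4/3 = 8/3.

8/3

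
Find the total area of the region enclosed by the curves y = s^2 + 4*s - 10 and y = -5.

Set the curves equal: s^2 + 4*s - 10 = -5, so s^2 + 4*s - 5 = 0, which factors as (s - 1)*(s + 5) = 0. The curves meet at s = -5, 1.
On [-5, 1], y = -5 is on top; that piece has area ∫[-5,1] (-(s^2 + 4*s - 5)) ds = 36.

36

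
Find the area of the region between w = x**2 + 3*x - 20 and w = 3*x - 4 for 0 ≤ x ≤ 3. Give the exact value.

39

On [0, 3], (x**2 + 3*x - 20) - (3*x - 4) = x**2 - 16 is ≤ 0 throughout, so the area is a single integral of |x**2 - 16|.
∫[0,3] (x**2 - 16) dx = -39; the area of that piece is 39.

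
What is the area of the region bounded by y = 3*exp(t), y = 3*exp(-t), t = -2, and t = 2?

The difference (3*exp(t)) - (3*exp(-t)) = 3*exp(t) - 3*exp(-t) changes sign at t = 0 inside [-2, 2], so split the integral there.
∫[-2,0] (3*exp(t) - 3*exp(-t)) dt = -3*exp(2) - 3*exp(-2) + 6; the area of that piece is -6 + 3*exp(-2) + 3*exp(2).
∫[0,2] (3*exp(t) - 3*exp(-t)) dt = -6 + 3*exp(-2) + 3*exp(2).
Total area = (-6 + 3*exp(-2) + 3*exp(2)) + (-6 + 3*exp(-2) + 3*exp(2)) = -12 + 6*exp(-2) + 6*exp(2).

-12 + 6*exp(-2) + 6*exp(2)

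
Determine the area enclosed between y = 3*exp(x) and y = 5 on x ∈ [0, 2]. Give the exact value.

-17 - 10*log(3) + 10*log(5) + 3*exp(2)

The difference (3*exp(x)) - (5) = 3*exp(x) - 5 changes sign at x = log(5/3) inside [0, 2], so split the integral there.
∫[0,log(5/3)] (3*exp(x) - 5) dx = log(243/3125) + 2; the area of that piece is -2 + log(3125/243).
∫[log(5/3),2] (3*exp(x) - 5) dx = -15 - 5*log(3) + 5*log(5) + 3*exp(2).
Total area = (-2 + log(3125/243)) + (-15 - 5*log(3) + 5*log(5) + 3*exp(2)) = -17 - 10*log(3) + 10*log(5) + 3*exp(2).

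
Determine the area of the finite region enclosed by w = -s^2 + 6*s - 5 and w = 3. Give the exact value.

4/3

Set the curves equal: -s^2 + 6*s - 5 = 3, so -s^2 + 6*s - 8 = 0, which factors as -(s - 4)*(s - 2) = 0. The curves meet at s = 2, 4.
On [2, 4], w = -s^2 + 6*s - 5 is on top; that piece has area ∫[2,4] (-s^2 + 6*s - 8) ds = 4/3.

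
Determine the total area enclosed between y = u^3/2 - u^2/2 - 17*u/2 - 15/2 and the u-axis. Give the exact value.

284/3

The curve meets the u-axis where u^3/2 - u^2/2 - 17*u/2 - 15/2 = 0, i.e. (u - 5)*(u + 1)*(u + 3)/2 = 0, at u = -3, -1, 5.
On [-3, -1] the curve lies above the axis; ∫[-3,-1] (u^3/2 - u^2/2 - 17*u/2 - 15/2) du = 14/3, giving area 14/3.
On [-1, 5] the curve lies below the axis; ∫[-1,5] (u^3/2 - u^2/2 - 17*u/2 - 15/2) du = -90, giving area 90.
Total area = 14/3 + 90 = 284/3.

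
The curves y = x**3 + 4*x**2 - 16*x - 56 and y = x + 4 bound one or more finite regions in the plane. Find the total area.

3901/12

Set the curves equal: x**3 + 4*x**2 - 16*x - 56 = x + 4, so x**3 + 4*x**2 - 17*x - 60 = 0, which factors as (x - 4)*(x + 3)*(x + 5) = 0. The curves meet at x = -5, -3, 4.
On [-5, -3], y = x**3 + 4*x**2 - 16*x - 56 is on top; that piece has area ∫[-5,-3] (x**3 + 4*x**2 - 17*x - 60) dx = 32/3.
On [-3, 4], y = x + 4 is on top; that piece has area ∫[-3,4] (-(x**3 + 4*x**2 - 17*x - 60)) dx = 3773/12.
Total enclosed area = 32/3 + 3773/12 = 3901/12.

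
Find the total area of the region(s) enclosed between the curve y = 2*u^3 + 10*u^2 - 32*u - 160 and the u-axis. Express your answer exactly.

5137/6

The curve meets the u-axis where 2*u^3 + 10*u^2 - 32*u - 160 = 0, i.e. 2*(u - 4)*(u + 4)*(u + 5) = 0, at u = -5, -4, 4.
On [-5, -4] the curve lies above the axis; ∫[-5,-4] (2*u^3 + 10*u^2 - 32*u - 160) du = 17/6, giving area 17/6.
On [-4, 4] the curve lies below the axis; ∫[-4,4] (2*u^3 + 10*u^2 - 32*u - 160) du = -2560/3, giving area 2560/3.
Total area = 17/6 + 2560/3 = 5137/6.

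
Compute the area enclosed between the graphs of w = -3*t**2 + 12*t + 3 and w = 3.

Set the curves equal: -3*t**2 + 12*t + 3 = 3, so -3*t**2 + 12*t = 0, which factors as -3*t*(t - 4) = 0. The curves meet at t = 0, 4.
On [0, 4], w = -3*t**2 + 12*t + 3 is on top; that piece has area ∫[0,4] (-3*t**2 + 12*t) dt = 32.

32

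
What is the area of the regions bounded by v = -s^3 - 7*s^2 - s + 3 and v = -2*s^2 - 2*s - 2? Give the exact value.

Set the curves equal: -s^3 - 7*s^2 - s + 3 = -2*s^2 - 2*s - 2, so -s^3 - 5*s^2 + s + 5 = 0, which factors as -(s - 1)*(s + 1)*(s + 5) = 0. The curves meet at s = -5, -1, 1.
On [-5, -1], v = -2*s^2 - 2*s - 2 is on top; that piece has area ∫[-5,-1] (-(-s^3 - 5*s^2 + s + 5)) ds = 128/3.
On [-1, 1], v = -s^3 - 7*s^2 - s + 3 is on top; that piece has area ∫[-1,1] (-s^3 - 5*s^2 + s + 5) ds = 20/3.
Total enclosed area = 128/3 + 20/3 = 148/3.

148/3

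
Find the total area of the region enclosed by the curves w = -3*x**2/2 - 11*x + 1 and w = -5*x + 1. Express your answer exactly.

Set the curves equal: -3*x**2/2 - 11*x + 1 = -5*x + 1, so -3*x**2/2 - 6*x = 0, which factors as -3*x*(x + 4)/2 = 0. The curves meet at x = -4, 0.
On [-4, 0], w = -3*x**2/2 - 11*x + 1 is on top; that piece has area ∫[-4,0] (-3*x**2/2 - 6*x) dx = 16.

16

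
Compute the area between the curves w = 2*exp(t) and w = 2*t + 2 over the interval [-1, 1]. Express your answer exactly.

-4 - 2*exp(-1) + 2*exp(1)

On [-1, 1], (2*exp(t)) - (2*t + 2) = -2*t + 2*exp(t) - 2 is ≥ 0 throughout, so the area is a single integral of |-2*t + 2*exp(t) - 2|.
∫[-1,1] (-2*t + 2*exp(t) - 2) dt = -4 - 2*exp(-1) + 2*exp(1).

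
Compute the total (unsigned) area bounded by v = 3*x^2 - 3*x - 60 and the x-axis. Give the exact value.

The curve meets the x-axis where 3*x^2 - 3*x - 60 = 0, i.e. 3*(x - 5)*(x + 4) = 0, at x = -4, 5.
On [-4, 5] the curve lies below the axis; ∫[-4,5] (3*x^2 - 3*x - 60) dx = -729/2, giving area 729/2.

729/2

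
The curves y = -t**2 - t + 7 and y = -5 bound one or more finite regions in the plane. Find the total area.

343/6

Set the curves equal: -t**2 - t + 7 = -5, so -t**2 - t + 12 = 0, which factors as -(t - 3)*(t + 4) = 0. The curves meet at t = -4, 3.
On [-4, 3], y = -t**2 - t + 7 is on top; that piece has area ∫[-4,3] (-t**2 - t + 12) dt = 343/6.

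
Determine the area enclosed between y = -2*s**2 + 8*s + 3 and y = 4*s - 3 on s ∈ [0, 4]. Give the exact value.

68/3

The difference (-2*s**2 + 8*s + 3) - (4*s - 3) = -2*s**2 + 4*s + 6 changes sign at s = 3 inside [0, 4], so split the integral there.
∫[0,3] (-2*s**2 + 4*s + 6) ds = 18.
∫[3,4] (-2*s**2 + 4*s + 6) ds = -14/3; the area of that piece is 14/3.
Total area = 18 + 14/3 = 68/3.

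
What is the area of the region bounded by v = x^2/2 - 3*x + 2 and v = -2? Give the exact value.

2/3

Set the curves equal: x^2/2 - 3*x + 2 = -2, so x^2/2 - 3*x + 4 = 0, which factors as (x - 4)*(x - 2)/2 = 0. The curves meet at x = 2, 4.
On [2, 4], v = -2 is on top; that piece has area ∫[2,4] (-(x^2/2 - 3*x + 4)) dx = 2/3.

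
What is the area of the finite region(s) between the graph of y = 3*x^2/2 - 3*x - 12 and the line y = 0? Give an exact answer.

The curve meets the x-axis where 3*x^2/2 - 3*x - 12 = 0, i.e. 3*(x - 4)*(x + 2)/2 = 0, at x = -2, 4.
On [-2, 4] the curve lies below the axis; ∫[-2,4] (3*x^2/2 - 3*x - 12) dx = -54, giving area 54.

54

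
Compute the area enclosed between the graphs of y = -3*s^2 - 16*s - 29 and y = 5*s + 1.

27/2

Set the curves equal: -3*s^2 - 16*s - 29 = 5*s + 1, so -3*s^2 - 21*s - 30 = 0, which factors as -3*(s + 2)*(s + 5) = 0. The curves meet at s = -5, -2.
On [-5, -2], y = -3*s^2 - 16*s - 29 is on top; that piece has area ∫[-5,-2] (-3*s^2 - 21*s - 30) ds = 27/2.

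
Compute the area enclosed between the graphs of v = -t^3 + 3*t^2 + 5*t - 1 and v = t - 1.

131/4

Set the curves equal: -t^3 + 3*t^2 + 5*t - 1 = t - 1, so -t^3 + 3*t^2 + 4*t = 0, which factors as -t*(t - 4)*(t + 1) = 0. The curves meet at t = -1, 0, 4.
On [-1, 0], v = t - 1 is on top; that piece has area ∫[-1,0] (-(-t^3 + 3*t^2 + 4*t)) dt = 3/4.
On [0, 4], v = -t^3 + 3*t^2 + 5*t - 1 is on top; that piece has area ∫[0,4] (-t^3 + 3*t^2 + 4*t) dt = 32.
Total enclosed area = 3/4 + 32 = 131/4.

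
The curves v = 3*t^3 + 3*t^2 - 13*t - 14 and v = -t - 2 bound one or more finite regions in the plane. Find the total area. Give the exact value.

71/2

Set the curves equal: 3*t^3 + 3*t^2 - 13*t - 14 = -t - 2, so 3*t^3 + 3*t^2 - 12*t - 12 = 0, which factors as 3*(t - 2)*(t + 1)*(t + 2) = 0. The curves meet at t = -2, -1, 2.
On [-2, -1], v = 3*t^3 + 3*t^2 - 13*t - 14 is on top; that piece has area ∫[-2,-1] (3*t^3 + 3*t^2 - 12*t - 12) dt = 7/4.
On [-1, 2], v = -t - 2 is on top; that piece has area ∫[-1,2] (-(3*t^3 + 3*t^2 - 12*t - 12)) dt = 135/4.
Total enclosed area = 7/4 + 135/4 = 71/2.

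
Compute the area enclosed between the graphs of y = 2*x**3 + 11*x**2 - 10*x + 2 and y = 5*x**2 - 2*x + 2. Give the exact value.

131/2

Set the curves equal: 2*x**3 + 11*x**2 - 10*x + 2 = 5*x**2 - 2*x + 2, so 2*x**3 + 6*x**2 - 8*x = 0, which factors as 2*x*(x - 1)*(x + 4) = 0. The curves meet at x = -4, 0, 1.
On [-4, 0], y = 2*x**3 + 11*x**2 - 10*x + 2 is on top; that piece has area ∫[-4,0] (2*x**3 + 6*x**2 - 8*x) dx = 64.
On [0, 1], y = 5*x**2 - 2*x + 2 is on top; that piece has area ∫[0,1] (-(2*x**3 + 6*x**2 - 8*x)) dx = 3/2.
Total enclosed area = 64 + 3/2 = 131/2.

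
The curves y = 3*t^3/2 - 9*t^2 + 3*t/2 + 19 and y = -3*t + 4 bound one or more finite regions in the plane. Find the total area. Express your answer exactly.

Set the curves equal: 3*t^3/2 - 9*t^2 + 3*t/2 + 19 = -3*t + 4, so 3*t^3/2 - 9*t^2 + 9*t/2 + 15 = 0, which factors as 3*(t - 5)*(t - 2)*(t + 1)/2 = 0. The curves meet at t = -1, 2, 5.
On [-1, 2], y = 3*t^3/2 - 9*t^2 + 3*t/2 + 19 is on top; that piece has area ∫[-1,2] (3*t^3/2 - 9*t^2 + 9*t/2 + 15) dt = 243/8.
On [2, 5], y = -3*t + 4 is on top; that piece has area ∫[2,5] (-(3*t^3/2 - 9*t^2 + 9*t/2 + 15)) dt = 243/8.
Total enclosed area = 243/8 + 243/8 = 243/4.

243/4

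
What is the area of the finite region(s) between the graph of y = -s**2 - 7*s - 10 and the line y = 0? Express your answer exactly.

9/2

The curve meets the s-axis where -s**2 - 7*s - 10 = 0, i.e. -(s + 2)*(s + 5) = 0, at s = -5, -2.
On [-5, -2] the curve lies above the axis; ∫[-5,-2] (-s**2 - 7*s - 10) ds = 9/2, giving area 9/2.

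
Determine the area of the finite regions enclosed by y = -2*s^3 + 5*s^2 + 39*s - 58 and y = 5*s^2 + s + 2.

517

Set the curves equal: -2*s^3 + 5*s^2 + 39*s - 58 = 5*s^2 + s + 2, so -2*s^3 + 38*s - 60 = 0, which factors as -2*(s - 3)*(s - 2)*(s + 5) = 0. The curves meet at s = -5, 2, 3.
On [-5, 2], y = 5*s^2 + s + 2 is on top; that piece has area ∫[-5,2] (-(-2*s^3 + 38*s - 60)) ds = 1029/2.
On [2, 3], y = -2*s^3 + 5*s^2 + 39*s - 58 is on top; that piece has area ∫[2,3] (-2*s^3 + 38*s - 60) ds = 5/2.
Total enclosed area = 1029/2 + 5/2 = 517.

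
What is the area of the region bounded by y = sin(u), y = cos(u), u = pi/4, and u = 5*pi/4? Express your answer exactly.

On [pi/4, 5*pi/4], (sin(u)) - (cos(u)) = sin(u) - cos(u) is ≥ 0 throughout, so the area is a single integral of |sin(u) - cos(u)|.
∫[pi/4,5*pi/4] (sin(u) - cos(u)) du = 2*sqrt(2).

2*sqrt(2)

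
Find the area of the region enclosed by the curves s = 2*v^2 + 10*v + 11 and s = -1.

Both boundary curves give s as a function of v, so integrate with respect to v. Setting them equal: 2*v^2 + 10*v + 12 = 0, i.e. 2*(v + 2)*(v + 3) = 0, so they meet at v = -3, -2.
For v in [-3, -2], s = 2*v^2 + 10*v + 11 is on the left; area = ∫[-3,-2] (-(2*v^2 + 10*v + 12)) dv = 1/3.

1/3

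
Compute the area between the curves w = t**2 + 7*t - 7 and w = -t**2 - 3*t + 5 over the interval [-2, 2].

The difference (t**2 + 7*t - 7) - (-t**2 - 3*t + 5) = 2*t**2 + 10*t - 12 changes sign at t = 1 inside [-2, 2], so split the integral there.
∫[-2,1] (2*t**2 + 10*t - 12) dt = -45; the area of that piece is 45.
∫[1,2] (2*t**2 + 10*t - 12) dt = 23/3.
Total area = 45 + 23/3 = 158/3.

158/3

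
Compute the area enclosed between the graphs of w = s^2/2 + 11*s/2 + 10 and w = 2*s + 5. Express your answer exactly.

9/4

Set the curves equal: s^2/2 + 11*s/2 + 10 = 2*s + 5, so s^2/2 + 7*s/2 + 5 = 0, which factors as (s + 2)*(s + 5)/2 = 0. The curves meet at s = -5, -2.
On [-5, -2], w = 2*s + 5 is on top; that piece has area ∫[-5,-2] (-(s^2/2 + 7*s/2 + 5)) ds = 9/4.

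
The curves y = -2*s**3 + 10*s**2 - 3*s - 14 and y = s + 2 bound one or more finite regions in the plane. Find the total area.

253/6

Set the curves equal: -2*s**3 + 10*s**2 - 3*s - 14 = s + 2, so -2*s**3 + 10*s**2 - 4*s - 16 = 0, which factors as -2*(s - 4)*(s - 2)*(s + 1) = 0. The curves meet at s = -1, 2, 4.
On [-1, 2], y = s + 2 is on top; that piece has area ∫[-1,2] (-(-2*s**3 + 10*s**2 - 4*s - 16)) ds = 63/2.
On [2, 4], y = -2*s**3 + 10*s**2 - 3*s - 14 is on top; that piece has area ∫[2,4] (-2*s**3 + 10*s**2 - 4*s - 16) ds = 32/3.
Total enclosed area = 63/2 + 32/3 = 253/6.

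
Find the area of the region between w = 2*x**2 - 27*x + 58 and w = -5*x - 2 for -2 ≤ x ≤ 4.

On [-2, 4], (2*x**2 - 27*x + 58) - (-5*x - 2) = 2*x**2 - 22*x + 60 is ≥ 0 throughout, so the area is a single integral of |2*x**2 - 22*x + 60|.
∫[-2,4] (2*x**2 - 22*x + 60) dx = 276.

276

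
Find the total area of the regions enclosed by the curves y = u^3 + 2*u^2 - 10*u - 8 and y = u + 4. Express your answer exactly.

Set the curves equal: u^3 + 2*u^2 - 10*u - 8 = u + 4, so u^3 + 2*u^2 - 11*u - 12 = 0, which factors as (u - 3)*(u + 1)*(u + 4) = 0. The curves meet at u = -4, -1, 3.
On [-4, -1], y = u^3 + 2*u^2 - 10*u - 8 is on top; that piece has area ∫[-4,-1] (u^3 + 2*u^2 - 11*u - 12) du = 99/4.
On [-1, 3], y = u + 4 is on top; that piece has area ∫[-1,3] (-(u^3 + 2*u^2 - 11*u - 12)) du = 160/3.
Total enclosed area = 99/4 + 160/3 = 937/12.

937/12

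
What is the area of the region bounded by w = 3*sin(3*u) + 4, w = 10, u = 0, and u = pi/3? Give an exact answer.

On [0, pi/3], (3*sin(3*u) + 4) - (10) = 3*sin(3*u) - 6 is ≤ 0 throughout, so the area is a single integral of |3*sin(3*u) - 6|.
∫[0,pi/3] (3*sin(3*u) - 6) du = 2 - 2*pi; the area of that piece is -2 + 2*pi.

-2 + 2*pi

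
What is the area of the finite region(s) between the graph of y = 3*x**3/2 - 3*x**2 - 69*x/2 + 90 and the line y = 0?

5137/8

The curve meets the x-axis where 3*x**3/2 - 3*x**2 - 69*x/2 + 90 = 0, i.e. 3*(x - 4)*(x - 3)*(x + 5)/2 = 0, at x = -5, 3, 4.
On [-5, 3] the curve lies above the axis; ∫[-5,3] (3*x**3/2 - 3*x**2 - 69*x/2 + 90) dx = 640, giving area 640.
On [3, 4] the curve lies below the axis; ∫[3,4] (3*x**3/2 - 3*x**2 - 69*x/2 + 90) dx = -17/8, giving area 17/8.
Total area = 640 + 17/8 = 5137/8.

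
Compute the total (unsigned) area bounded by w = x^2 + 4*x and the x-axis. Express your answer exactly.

32/3

The curve meets the x-axis where x^2 + 4*x = 0, i.e. x*(x + 4) = 0, at x = -4, 0.
On [-4, 0] the curve lies below the axis; ∫[-4,0] (x^2 + 4*x) dx = -32/3, giving area 32/3.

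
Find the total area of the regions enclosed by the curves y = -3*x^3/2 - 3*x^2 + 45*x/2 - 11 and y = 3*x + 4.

Set the curves equal: -3*x^3/2 - 3*x^2 + 45*x/2 - 11 = 3*x + 4, so -3*x^3/2 - 3*x^2 + 39*x/2 - 15 = 0, which factors as -3*(x - 2)*(x - 1)*(x + 5)/2 = 0. The curves meet at x = -5, 1, 2.
On [-5, 1], y = 3*x + 4 is on top; that piece has area ∫[-5,1] (-(-3*x^3/2 - 3*x^2 + 39*x/2 - 15)) dx = 216.
On [1, 2], y = -3*x^3/2 - 3*x^2 + 45*x/2 - 11 is on top; that piece has area ∫[1,2] (-3*x^3/2 - 3*x^2 + 39*x/2 - 15) dx = 13/8.
Total enclosed area = 216 + 13/8 = 1741/8.

1741/8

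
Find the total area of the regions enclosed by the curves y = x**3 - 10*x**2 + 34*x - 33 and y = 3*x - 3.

Set the curves equal: x**3 - 10*x**2 + 34*x - 33 = 3*x - 3, so x**3 - 10*x**2 + 31*x - 30 = 0, which factors as (x - 5)*(x - 3)*(x - 2) = 0. The curves meet at x = 2, 3, 5.
On [2, 3], y = x**3 - 10*x**2 + 34*x - 33 is on top; that piece has area ∫[2,3] (x**3 - 10*x**2 + 31*x - 30) dx = 5/12.
On [3, 5], y = 3*x - 3 is on top; that piece has area ∫[3,5] (-(x**3 - 10*x**2 + 31*x - 30)) dx = 8/3.
Total enclosed area = 5/12 + 8/3 = 37/12.

37/12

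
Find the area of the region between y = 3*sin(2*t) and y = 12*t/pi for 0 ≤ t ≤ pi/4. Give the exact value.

On [0, pi/4], (3*sin(2*t)) - (12*t/pi) = -12*t/pi + 3*sin(2*t) is ≥ 0 throughout, so the area is a single integral of |-12*t/pi + 3*sin(2*t)|.
∫[0,pi/4] (-12*t/pi + 3*sin(2*t)) dt = 3/2 - 3*pi/8.

3/2 - 3*pi/8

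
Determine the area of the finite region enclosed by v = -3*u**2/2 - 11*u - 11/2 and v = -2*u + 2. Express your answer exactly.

16

Set the curves equal: -3*u**2/2 - 11*u - 11/2 = -2*u + 2, so -3*u**2/2 - 9*u - 15/2 = 0, which factors as -3*(u + 1)*(u + 5)/2 = 0. The curves meet at u = -5, -1.
On [-5, -1], v = -3*u**2/2 - 11*u - 11/2 is on top; that piece has area ∫[-5,-1] (-3*u**2/2 - 9*u - 15/2) du = 16.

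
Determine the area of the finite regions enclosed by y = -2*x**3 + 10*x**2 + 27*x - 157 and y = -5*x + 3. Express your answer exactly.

Set the curves equal: -2*x**3 + 10*x**2 + 27*x - 157 = -5*x + 3, so -2*x**3 + 10*x**2 + 32*x - 160 = 0, which factors as -2*(x - 5)*(x - 4)*(x + 4) = 0. The curves meet at x = -4, 4, 5.
On [-4, 4], y = -5*x + 3 is on top; that piece has area ∫[-4,4] (-(-2*x**3 + 10*x**2 + 32*x - 160)) dx = 2560/3.
On [4, 5], y = -2*x**3 + 10*x**2 + 27*x - 157 is on top; that piece has area ∫[4,5] (-2*x**3 + 10*x**2 + 32*x - 160) dx = 17/6.
Total enclosed area = 2560/3 + 17/6 = 5137/6.

5137/6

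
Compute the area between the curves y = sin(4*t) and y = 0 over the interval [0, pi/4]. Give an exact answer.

1/2

On [0, pi/4], (sin(4*t)) - (0) = sin(4*t) is ≥ 0 throughout, so the area is a single integral of |sin(4*t)|.
∫[0,pi/4] (sin(4*t)) dt = 1/2.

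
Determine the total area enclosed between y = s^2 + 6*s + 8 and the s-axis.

The curve meets the s-axis where s^2 + 6*s + 8 = 0, i.e. (s + 2)*(s + 4) = 0, at s = -4, -2.
On [-4, -2] the curve lies below the axis; ∫[-4,-2] (s^2 + 6*s + 8) ds = -4/3, giving area 4/3.

4/3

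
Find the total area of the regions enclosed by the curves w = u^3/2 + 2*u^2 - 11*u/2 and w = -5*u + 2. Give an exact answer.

253/24

Set the curves equal: u^3/2 + 2*u^2 - 11*u/2 = -5*u + 2, so u^3/2 + 2*u^2 - u/2 - 2 = 0, which factors as (u - 1)*(u + 1)*(u + 4)/2 = 0. The curves meet at u = -4, -1, 1.
On [-4, -1], w = u^3/2 + 2*u^2 - 11*u/2 is on top; that piece has area ∫[-4,-1] (u^3/2 + 2*u^2 - u/2 - 2) du = 63/8.
On [-1, 1], w = -5*u + 2 is on top; that piece has area ∫[-1,1] (-(u^3/2 + 2*u^2 - u/2 - 2)) du = 8/3.
Total enclosed area = 63/8 + 8/3 = 253/24.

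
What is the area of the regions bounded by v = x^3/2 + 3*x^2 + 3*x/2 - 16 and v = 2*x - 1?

Set the curves equal: x^3/2 + 3*x^2 + 3*x/2 - 16 = 2*x - 1, so x^3/2 + 3*x^2 - x/2 - 15 = 0, which factors as (x - 2)*(x + 3)*(x + 5)/2 = 0. The curves meet at x = -5, -3, 2.
On [-5, -3], v = x^3/2 + 3*x^2 + 3*x/2 - 16 is on top; that piece has area ∫[-5,-3] (x^3/2 + 3*x^2 - x/2 - 15) dx = 4.
On [-3, 2], v = 2*x - 1 is on top; that piece has area ∫[-3,2] (-(x^3/2 + 3*x^2 - x/2 - 15)) dx = 375/8.
Total enclosed area = 4 + 375/8 = 407/8.

407/8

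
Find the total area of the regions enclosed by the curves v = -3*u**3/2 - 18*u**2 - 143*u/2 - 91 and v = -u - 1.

Set the curves equal: -3*u**3/2 - 18*u**2 - 143*u/2 - 91 = -u - 1, so -3*u**3/2 - 18*u**2 - 141*u/2 - 90 = 0, which factors as -3*(u + 3)*(u + 4)*(u + 5)/2 = 0. The curves meet at u = -5, -4, -3.
On [-5, -4], v = -u - 1 is on top; that piece has area ∫[-5,-4] (-(-3*u**3/2 - 18*u**2 - 141*u/2 - 90)) du = 3/8.
On [-4, -3], v = -3*u**3/2 - 18*u**2 - 143*u/2 - 91 is on top; that piece has area ∫[-4,-3] (-3*u**3/2 - 18*u**2 - 141*u/2 - 90) du = 3/8.
Total enclosed area = 3/8 + 3/8 = 3/4.

3/4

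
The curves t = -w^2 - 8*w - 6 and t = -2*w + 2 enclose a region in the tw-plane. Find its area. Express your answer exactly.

Both boundary curves give t as a function of w, so integrate with respect to w. Setting them equal: -w^2 - 6*w - 8 = 0, i.e. -(w + 2)*(w + 4) = 0, so they meet at w = -4, -2.
For w in [-4, -2], t = -w^2 - 8*w - 6 is on the right; area = ∫[-4,-2] (-w^2 - 6*w - 8) dw = 4/3.

4/3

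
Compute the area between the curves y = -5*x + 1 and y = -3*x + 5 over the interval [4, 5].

On [4, 5], (-5*x + 1) - (-3*x + 5) = -2*x - 4 is ≤ 0 throughout, so the area is a single integral of |-2*x - 4|.
∫[4,5] (-2*x - 4) dx = -13; the area of that piece is 13.

13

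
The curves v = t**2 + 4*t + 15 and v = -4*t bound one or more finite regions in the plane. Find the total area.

4/3

Set the curves equal: t**2 + 4*t + 15 = -4*t, so t**2 + 8*t + 15 = 0, which factors as (t + 3)*(t + 5) = 0. The curves meet at t = -5, -3.
On [-5, -3], v = -4*t is on top; that piece has area ∫[-5,-3] (-(t**2 + 8*t + 15)) dt = 4/3.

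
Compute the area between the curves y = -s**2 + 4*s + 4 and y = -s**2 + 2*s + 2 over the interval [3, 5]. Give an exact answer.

On [3, 5], (-s**2 + 4*s + 4) - (-s**2 + 2*s + 2) = 2*s + 2 is ≥ 0 throughout, so the area is a single integral of |2*s + 2|.
∫[3,5] (2*s + 2) ds = 20.

20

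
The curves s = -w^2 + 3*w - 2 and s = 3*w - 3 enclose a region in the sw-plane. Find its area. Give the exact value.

4/3

Both boundary curves give s as a function of w, so integrate with respect to w. Setting them equal: -w^2 + 1 = 0, i.e. -(w - 1)*(w + 1) = 0, so they meet at w = -1, 1.
For w in [-1, 1], s = -w^2 + 3*w - 2 is on the right; area = ∫[-1,1] (-w^2 + 1) dw = 4/3.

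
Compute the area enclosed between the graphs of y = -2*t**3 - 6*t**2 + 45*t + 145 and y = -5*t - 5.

Set the curves equal: -2*t**3 - 6*t**2 + 45*t + 145 = -5*t - 5, so -2*t**3 - 6*t**2 + 50*t + 150 = 0, which factors as -2*(t - 5)*(t + 3)*(t + 5) = 0. The curves meet at t = -5, -3, 5.
On [-5, -3], y = -5*t - 5 is on top; that piece has area ∫[-5,-3] (-(-2*t**3 - 6*t**2 + 50*t + 150)) dt = 24.
On [-3, 5], y = -2*t**3 - 6*t**2 + 45*t + 145 is on top; that piece has area ∫[-3,5] (-2*t**3 - 6*t**2 + 50*t + 150) dt = 1024.
Total enclosed area = 24 + 1024 = 1048.

1048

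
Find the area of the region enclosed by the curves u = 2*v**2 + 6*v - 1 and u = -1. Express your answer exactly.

Both boundary curves give u as a function of v, so integrate with respect to v. Setting them equal: 2*v**2 + 6*v = 0, i.e. 2*v*(v + 3) = 0, so they meet at v = -3, 0.
For v in [-3, 0], u = 2*v**2 + 6*v - 1 is on the left; area = ∫[-3,0] (-(2*v**2 + 6*v)) dv = 9.

9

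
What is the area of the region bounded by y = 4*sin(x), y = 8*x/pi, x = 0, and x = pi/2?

4 - pi

On [0, pi/2], (4*sin(x)) - (8*x/pi) = -8*x/pi + 4*sin(x) is ≥ 0 throughout, so the area is a single integral of |-8*x/pi + 4*sin(x)|.
∫[0,pi/2] (-8*x/pi + 4*sin(x)) dx = 4 - pi.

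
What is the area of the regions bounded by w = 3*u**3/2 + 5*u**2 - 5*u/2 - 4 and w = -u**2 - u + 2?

Set the curves equal: 3*u**3/2 + 5*u**2 - 5*u/2 - 4 = -u**2 - u + 2, so 3*u**3/2 + 6*u**2 - 3*u/2 - 6 = 0, which factors as 3*(u - 1)*(u + 1)*(u + 4)/2 = 0. The curves meet at u = -4, -1, 1.
On [-4, -1], w = 3*u**3/2 + 5*u**2 - 5*u/2 - 4 is on top; that piece has area ∫[-4,-1] (3*u**3/2 + 6*u**2 - 3*u/2 - 6) du = 189/8.
On [-1, 1], w = -u**2 - u + 2 is on top; that piece has area ∫[-1,1] (-(3*u**3/2 + 6*u**2 - 3*u/2 - 6)) du = 8.
Total enclosed area = 189/8 + 8 = 253/8.

253/8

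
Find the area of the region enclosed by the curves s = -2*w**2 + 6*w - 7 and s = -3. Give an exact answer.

1/3

Both boundary curves give s as a function of w, so integrate with respect to w. Setting them equal: -2*w**2 + 6*w - 4 = 0, i.e. -2*(w - 2)*(w - 1) = 0, so they meet at w = 1, 2.
For w in [1, 2], s = -2*w**2 + 6*w - 7 is on the right; area = ∫[1,2] (-2*w**2 + 6*w - 4) dw = 1/3.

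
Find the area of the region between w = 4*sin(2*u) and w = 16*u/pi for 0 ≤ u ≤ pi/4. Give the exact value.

On [0, pi/4], (4*sin(2*u)) - (16*u/pi) = -16*u/pi + 4*sin(2*u) is ≥ 0 throughout, so the area is a single integral of |-16*u/pi + 4*sin(2*u)|.
∫[0,pi/4] (-16*u/pi + 4*sin(2*u)) du = 2 - pi/2.

2 - pi/2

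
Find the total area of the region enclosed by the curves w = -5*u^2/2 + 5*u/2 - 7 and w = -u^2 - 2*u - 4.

Set the curves equal: -5*u^2/2 + 5*u/2 - 7 = -u^2 - 2*u - 4, so -3*u^2/2 + 9*u/2 - 3 = 0, which factors as -3*(u - 2)*(u - 1)/2 = 0. The curves meet at u = 1, 2.
On [1, 2], w = -5*u^2/2 + 5*u/2 - 7 is on top; that piece has area ∫[1,2] (-3*u^2/2 + 9*u/2 - 3) du = 1/4.

1/4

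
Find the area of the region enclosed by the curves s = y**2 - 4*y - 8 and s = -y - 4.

125/6

Both boundary curves give s as a function of y, so integrate with respect to y. Setting them equal: y**2 - 3*y - 4 = 0, i.e. (y - 4)*(y + 1) = 0, so they meet at y = -1, 4.
For y in [-1, 4], s = y**2 - 4*y - 8 is on the left; area = ∫[-1,4] (-(y**2 - 3*y - 4)) dy = 125/6.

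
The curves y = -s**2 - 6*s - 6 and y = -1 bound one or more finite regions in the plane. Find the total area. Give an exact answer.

32/3

Set the curves equal: -s**2 - 6*s - 6 = -1, so -s**2 - 6*s - 5 = 0, which factors as -(s + 1)*(s + 5) = 0. The curves meet at s = -5, -1.
On [-5, -1], y = -s**2 - 6*s - 6 is on top; that piece has area ∫[-5,-1] (-s**2 - 6*s - 5) ds = 32/3.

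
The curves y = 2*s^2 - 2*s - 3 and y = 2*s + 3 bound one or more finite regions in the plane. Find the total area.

Set the curves equal: 2*s^2 - 2*s - 3 = 2*s + 3, so 2*s^2 - 4*s - 6 = 0, which factors as 2*(s - 3)*(s + 1) = 0. The curves meet at s = -1, 3.
On [-1, 3], y = 2*s + 3 is on top; that piece has area ∫[-1,3] (-(2*s^2 - 4*s - 6)) ds = 64/3.

64/3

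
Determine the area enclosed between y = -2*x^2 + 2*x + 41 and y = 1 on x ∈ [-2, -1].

97/3

On [-2, -1], (-2*x^2 + 2*x + 41) - (1) = -2*x^2 + 2*x + 40 is ≥ 0 throughout, so the area is a single integral of |-2*x^2 + 2*x + 40|.
∫[-2,-1] (-2*x^2 + 2*x + 40) dx = 97/3.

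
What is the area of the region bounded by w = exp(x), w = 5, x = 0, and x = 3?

The difference (exp(x)) - (5) = exp(x) - 5 changes sign at x = log(5) inside [0, 3], so split the integral there.
∫[0,log(5)] (exp(x) - 5) dx = 4 - log(3125); the area of that piece is -4 + log(3125).
∫[log(5),3] (exp(x) - 5) dx = -20 + 5*log(5) + exp(3).
Total area = (-4 + log(3125)) + (-20 + 5*log(5) + exp(3)) = -24 + 10*log(5) + exp(3).

-24 + 10*log(5) + exp(3)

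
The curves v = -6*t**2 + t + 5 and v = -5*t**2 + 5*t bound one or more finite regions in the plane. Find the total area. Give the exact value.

Set the curves equal: -6*t**2 + t + 5 = -5*t**2 + 5*t, so -t**2 - 4*t + 5 = 0, which factors as -(t - 1)*(t + 5) = 0. The curves meet at t = -5, 1.
On [-5, 1], v = -6*t**2 + t + 5 is on top; that piece has area ∫[-5,1] (-t**2 - 4*t + 5) dt = 36.

36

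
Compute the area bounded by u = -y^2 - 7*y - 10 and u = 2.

1/6

Both boundary curves give u as a function of y, so integrate with respect to y. Setting them equal: -y^2 - 7*y - 12 = 0, i.e. -(y + 3)*(y + 4) = 0, so they meet at y = -4, -3.
For y in [-4, -3], u = -y^2 - 7*y - 10 is on the right; area = ∫[-4,-3] (-y^2 - 7*y - 12) dy = 1/6.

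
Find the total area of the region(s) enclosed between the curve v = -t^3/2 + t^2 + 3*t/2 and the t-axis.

The curve meets the t-axis where -t^3/2 + t^2 + 3*t/2 = 0, i.e. -t*(t - 3)*(t + 1)/2 = 0, at t = -1, 0, 3.
On [-1, 0] the curve lies below the axis; ∫[-1,0] (-t^3/2 + t^2 + 3*t/2) dt = -7/24, giving area 7/24.
On [0, 3] the curve lies above the axis; ∫[0,3] (-t^3/2 + t^2 + 3*t/2) dt = 45/8, giving area 45/8.
Total area = 7/24 + 45/8 = 71/12.

71/12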